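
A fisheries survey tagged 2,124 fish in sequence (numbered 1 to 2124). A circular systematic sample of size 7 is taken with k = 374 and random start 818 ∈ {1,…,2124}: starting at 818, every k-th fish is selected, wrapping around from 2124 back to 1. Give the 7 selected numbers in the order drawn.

Selection 1: 818
Selection 2: 818 + 374 = 1192
Selection 3: 1192 + 374 = 1566
Selection 4: 1566 + 374 = 1940
Selection 5: 1940 + 374 = 2314 → 2314 − 2124 = 190
Selection 6: 190 + 374 = 564
Selection 7: 564 + 374 = 938

818, 1192, 1566, 1940, 190, 564, 938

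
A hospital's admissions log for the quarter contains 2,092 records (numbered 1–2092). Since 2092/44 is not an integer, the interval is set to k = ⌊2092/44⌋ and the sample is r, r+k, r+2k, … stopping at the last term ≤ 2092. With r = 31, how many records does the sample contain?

k = ⌊2092/44⌋ = 47
Achieved size = ⌊(2092 − 31)/47⌋ + 1 = ⌊2061/47⌋ + 1 = 43 + 1 = 44
(last selection: 31 + 43×47 = 2052 ≤ 2092; next would be 2099 > 2092)

44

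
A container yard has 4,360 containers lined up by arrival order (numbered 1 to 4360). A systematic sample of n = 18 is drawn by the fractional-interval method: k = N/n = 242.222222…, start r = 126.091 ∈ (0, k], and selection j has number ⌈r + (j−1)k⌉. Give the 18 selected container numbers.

127, 369, 611, 853, 1095, 1338, 1580, 1822, 2064, 2307, 2549, 2791, 3033, 3275, 3518, 3760, 4002, 4244

j=1: r + 0k = 126.091 → ⌈·⌉ = 127
j=2: r + 1k = 368.313222… → ⌈·⌉ = 369
j=3: r + 2k = 610.535444… → ⌈·⌉ = 611
j=4: r + 3k = 852.757666… → ⌈·⌉ = 853
j=5: r + 4k = 1094.979888… → ⌈·⌉ = 1095
j=6: r + 5k = 1337.202111… → ⌈·⌉ = 1338
j=7: r + 6k = 1579.424333… → ⌈·⌉ = 1580
j=8: r + 7k = 1821.646555… → ⌈·⌉ = 1822
j=9: r + 8k = 2063.868777… → ⌈·⌉ = 2064
j=10: r + 9k = 2306.091 → ⌈·⌉ = 2307
j=11: r + 10k = 2548.313222… → ⌈·⌉ = 2549
j=12: r + 11k = 2790.535444… → ⌈·⌉ = 2791
j=13: r + 12k = 3032.757666… → ⌈·⌉ = 3033
j=14: r + 13k = 3274.979888… → ⌈·⌉ = 3275
j=15: r + 14k = 3517.202111… → ⌈·⌉ = 3518
j=16: r + 15k = 3759.424333… → ⌈·⌉ = 3760
j=17: r + 16k = 4001.646555… → ⌈·⌉ = 4002
j=18: r + 17k = 4243.868777… → ⌈·⌉ = 4244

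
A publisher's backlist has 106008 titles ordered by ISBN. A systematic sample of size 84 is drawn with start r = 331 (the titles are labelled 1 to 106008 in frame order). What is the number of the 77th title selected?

k = 106008/84 = 1262
77th selection = r + (77−1)·k = 331 + 76×1262 = 331 + 95912 = 96243

96243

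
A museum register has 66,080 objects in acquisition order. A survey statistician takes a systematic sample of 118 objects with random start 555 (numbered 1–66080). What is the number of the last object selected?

66075

k = 66080/118 = 560
118th selection = r + (118−1)·k = 555 + 117×560 = 555 + 65520 = 66075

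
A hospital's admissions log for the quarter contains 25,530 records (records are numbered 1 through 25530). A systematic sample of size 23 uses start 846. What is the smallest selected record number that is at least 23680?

24156

k = 25530/23 = 1110
Steps past start: ⌈(23680 − 846)/1110⌉ = ⌈22834/1110⌉ = 21
Selected record: 846 + 21×1110 = 24156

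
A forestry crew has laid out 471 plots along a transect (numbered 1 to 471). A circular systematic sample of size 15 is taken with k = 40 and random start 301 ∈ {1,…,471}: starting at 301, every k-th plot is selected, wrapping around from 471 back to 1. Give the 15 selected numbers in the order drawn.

301, 341, 381, 421, 461, 30, 70, 110, 150, 190, 230, 270, 310, 350, 390

Selection 1: 301
Selection 2: 301 + 40 = 341
Selection 3: 341 + 40 = 381
Selection 4: 381 + 40 = 421
Selection 5: 421 + 40 = 461
Selection 6: 461 + 40 = 501 → 501 − 471 = 30
Selection 7: 30 + 40 = 70
Selection 8: 70 + 40 = 110
Selection 9: 110 + 40 = 150
Selection 10: 150 + 40 = 190
Selection 11: 190 + 40 = 230
Selection 12: 230 + 40 = 270
Selection 13: 270 + 40 = 310
Selection 14: 310 + 40 = 350
Selection 15: 350 + 40 = 390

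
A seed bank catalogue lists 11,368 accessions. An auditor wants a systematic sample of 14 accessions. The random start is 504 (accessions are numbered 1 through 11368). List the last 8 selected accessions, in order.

5376, 6188, 7000, 7812, 8624, 9436, 10248, 11060

k = N/n = 11368/14 = 812
7th selection = 504 + 6×812 = 5376
8th: 5376 + 812 = 6188
9th: 6188 + 812 = 7000
10th: 7000 + 812 = 7812
11th: 7812 + 812 = 8624
12th: 8624 + 812 = 9436
13th: 9436 + 812 = 10248
14th: 10248 + 812 = 11060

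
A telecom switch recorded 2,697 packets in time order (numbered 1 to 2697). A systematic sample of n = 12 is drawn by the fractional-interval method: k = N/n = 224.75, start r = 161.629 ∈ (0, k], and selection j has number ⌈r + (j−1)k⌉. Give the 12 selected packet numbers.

162, 387, 612, 836, 1061, 1286, 1511, 1735, 1960, 2185, 2410, 2634

j=1: r + 0k = 161.629 → ⌈·⌉ = 162
j=2: r + 1k = 386.379 → ⌈·⌉ = 387
j=3: r + 2k = 611.129 → ⌈·⌉ = 612
j=4: r + 3k = 835.879 → ⌈·⌉ = 836
j=5: r + 4k = 1060.629 → ⌈·⌉ = 1061
j=6: r + 5k = 1285.379 → ⌈·⌉ = 1286
j=7: r + 6k = 1510.129 → ⌈·⌉ = 1511
j=8: r + 7k = 1734.879 → ⌈·⌉ = 1735
j=9: r + 8k = 1959.629 → ⌈·⌉ = 1960
j=10: r + 9k = 2184.379 → ⌈·⌉ = 2185
j=11: r + 10k = 2409.129 → ⌈·⌉ = 2410
j=12: r + 11k = 2633.879 → ⌈·⌉ = 2634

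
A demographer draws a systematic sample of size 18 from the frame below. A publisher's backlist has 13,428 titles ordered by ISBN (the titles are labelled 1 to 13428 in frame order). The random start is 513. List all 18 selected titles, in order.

k = N/n = 13428/18 = 746
title 1: 513
title 2: 513 + 746 = 1259
title 3: 1259 + 746 = 2005
title 4: 2005 + 746 = 2751
title 5: 2751 + 746 = 3497
title 6: 3497 + 746 = 4243
title 7: 4243 + 746 = 4989
title 8: 4989 + 746 = 5735
title 9: 5735 + 746 = 6481
title 10: 6481 + 746 = 7227
title 11: 7227 + 746 = 7973
title 12: 7973 + 746 = 8719
title 13: 8719 + 746 = 9465
title 14: 9465 + 746 = 10211
title 15: 10211 + 746 = 10957
title 16: 10957 + 746 = 11703
title 17: 11703 + 746 = 12449
title 18: 12449 + 746 = 13195

513, 1259, 2005, 2751, 3497, 4243, 4989, 5735, 6481, 7227, 7973, 8719, 9465, 10211, 10957, 11703, 12449, 13195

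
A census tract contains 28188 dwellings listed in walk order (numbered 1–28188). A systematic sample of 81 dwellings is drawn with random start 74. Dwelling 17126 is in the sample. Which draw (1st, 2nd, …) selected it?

50

k = 28188/81 = 348
position = (17126 − 74)/348 + 1 = 17052/348 + 1 = 49 + 1 = 50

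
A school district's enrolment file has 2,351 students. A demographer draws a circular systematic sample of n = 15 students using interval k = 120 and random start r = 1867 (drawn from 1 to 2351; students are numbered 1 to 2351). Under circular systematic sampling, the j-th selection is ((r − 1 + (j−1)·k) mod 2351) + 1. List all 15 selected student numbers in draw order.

1867, 1987, 2107, 2227, 2347, 116, 236, 356, 476, 596, 716, 836, 956, 1076, 1196

Selection 1: 1867
Selection 2: 1867 + 120 = 1987
Selection 3: 1987 + 120 = 2107
Selection 4: 2107 + 120 = 2227
Selection 5: 2227 + 120 = 2347
Selection 6: 2347 + 120 = 2467 → 2467 − 2351 = 116
Selection 7: 116 + 120 = 236
Selection 8: 236 + 120 = 356
Selection 9: 356 + 120 = 476
Selection 10: 476 + 120 = 596
Selection 11: 596 + 120 = 716
Selection 12: 716 + 120 = 836
Selection 13: 836 + 120 = 956
Selection 14: 956 + 120 = 1076
Selection 15: 1076 + 120 = 1196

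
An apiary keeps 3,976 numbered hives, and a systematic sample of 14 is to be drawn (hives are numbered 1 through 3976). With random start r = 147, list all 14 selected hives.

k = N/n = 3976/14 = 284
hive 1: 147
hive 2: 147 + 284 = 431
hive 3: 431 + 284 = 715
hive 4: 715 + 284 = 999
hive 5: 999 + 284 = 1283
hive 6: 1283 + 284 = 1567
hive 7: 1567 + 284 = 1851
hive 8: 1851 + 284 = 2135
hive 9: 2135 + 284 = 2419
hive 10: 2419 + 284 = 2703
hive 11: 2703 + 284 = 2987
hive 12: 2987 + 284 = 3271
hive 13: 3271 + 284 = 3555
hive 14: 3555 + 284 = 3839

147, 431, 715, 999, 1283, 1567, 1851, 2135, 2419, 2703, 2987, 3271, 3555, 3839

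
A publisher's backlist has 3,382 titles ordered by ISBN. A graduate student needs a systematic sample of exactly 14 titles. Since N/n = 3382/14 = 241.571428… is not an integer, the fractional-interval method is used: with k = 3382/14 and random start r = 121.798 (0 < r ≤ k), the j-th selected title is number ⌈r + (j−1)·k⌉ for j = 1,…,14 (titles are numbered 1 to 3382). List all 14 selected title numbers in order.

j=1: r + 0k = 121.798 → ⌈·⌉ = 122
j=2: r + 1k = 363.369428… → ⌈·⌉ = 364
j=3: r + 2k = 604.940857… → ⌈·⌉ = 605
j=4: r + 3k = 846.512285… → ⌈·⌉ = 847
j=5: r + 4k = 1088.083714… → ⌈·⌉ = 1089
j=6: r + 5k = 1329.655142… → ⌈·⌉ = 1330
j=7: r + 6k = 1571.226571… → ⌈·⌉ = 1572
j=8: r + 7k = 1812.798 → ⌈·⌉ = 1813
j=9: r + 8k = 2054.369428… → ⌈·⌉ = 2055
j=10: r + 9k = 2295.940857… → ⌈·⌉ = 2296
j=11: r + 10k = 2537.512285… → ⌈·⌉ = 2538
j=12: r + 11k = 2779.083714… → ⌈·⌉ = 2780
j=13: r + 12k = 3020.655142… → ⌈·⌉ = 3021
j=14: r + 13k = 3262.226571… → ⌈·⌉ = 3263

122, 364, 605, 847, 1089, 1330, 1572, 1813, 2055, 2296, 2538, 2780, 3021, 3263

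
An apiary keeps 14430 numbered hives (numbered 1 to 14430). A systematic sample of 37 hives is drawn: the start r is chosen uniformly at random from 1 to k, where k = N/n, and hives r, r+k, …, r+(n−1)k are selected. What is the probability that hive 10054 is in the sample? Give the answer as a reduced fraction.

k = 14430/37 = 390.
Hive 10054 is selected iff r ≡ 10054 (mod 390); exactly one such r in {1,…,390}.
Inclusion probability = 1/390.

1/390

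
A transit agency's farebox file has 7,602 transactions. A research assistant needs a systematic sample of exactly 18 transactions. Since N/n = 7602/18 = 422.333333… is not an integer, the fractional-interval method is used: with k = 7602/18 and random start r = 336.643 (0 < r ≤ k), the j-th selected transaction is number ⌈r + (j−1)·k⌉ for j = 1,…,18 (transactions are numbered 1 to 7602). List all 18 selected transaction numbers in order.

337, 759, 1182, 1604, 2026, 2449, 2871, 3293, 3716, 4138, 4560, 4983, 5405, 5827, 6250, 6672, 7094, 7517

j=1: r + 0k = 336.643 → ⌈·⌉ = 337
j=2: r + 1k = 758.976333… → ⌈·⌉ = 759
j=3: r + 2k = 1181.309666… → ⌈·⌉ = 1182
j=4: r + 3k = 1603.643 → ⌈·⌉ = 1604
j=5: r + 4k = 2025.976333… → ⌈·⌉ = 2026
j=6: r + 5k = 2448.309666… → ⌈·⌉ = 2449
j=7: r + 6k = 2870.643 → ⌈·⌉ = 2871
j=8: r + 7k = 3292.976333… → ⌈·⌉ = 3293
j=9: r + 8k = 3715.309666… → ⌈·⌉ = 3716
j=10: r + 9k = 4137.643 → ⌈·⌉ = 4138
j=11: r + 10k = 4559.976333… → ⌈·⌉ = 4560
j=12: r + 11k = 4982.309666… → ⌈·⌉ = 4983
j=13: r + 12k = 5404.643 → ⌈·⌉ = 5405
j=14: r + 13k = 5826.976333… → ⌈·⌉ = 5827
j=15: r + 14k = 6249.309666… → ⌈·⌉ = 6250
j=16: r + 15k = 6671.643 → ⌈·⌉ = 6672
j=17: r + 16k = 7093.976333… → ⌈·⌉ = 7094
j=18: r + 17k = 7516.309666… → ⌈·⌉ = 7517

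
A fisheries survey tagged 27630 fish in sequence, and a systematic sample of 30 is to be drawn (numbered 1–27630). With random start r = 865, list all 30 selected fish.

k = N/n = 27630/30 = 921
fish 1: 865
fish 2: 865 + 921 = 1786
fish 3: 1786 + 921 = 2707
fish 4: 2707 + 921 = 3628
fish 5: 3628 + 921 = 4549
fish 6: 4549 + 921 = 5470
fish 7: 5470 + 921 = 6391
fish 8: 6391 + 921 = 7312
fish 9: 7312 + 921 = 8233
fish 10: 8233 + 921 = 9154
fish 11: 9154 + 921 = 10075
fish 12: 10075 + 921 = 10996
fish 13: 10996 + 921 = 11917
fish 14: 11917 + 921 = 12838
fish 15: 12838 + 921 = 13759
fish 16: 13759 + 921 = 14680
fish 17: 14680 + 921 = 15601
fish 18: 15601 + 921 = 16522
fish 19: 16522 + 921 = 17443
fish 20: 17443 + 921 = 18364
fish 21: 18364 + 921 = 19285
fish 22: 19285 + 921 = 20206
fish 23: 20206 + 921 = 21127
fish 24: 21127 + 921 = 22048
fish 25: 22048 + 921 = 22969
fish 26: 22969 + 921 = 23890
fish 27: 23890 + 921 = 24811
fish 28: 24811 + 921 = 25732
fish 29: 25732 + 921 = 26653
fish 30: 26653 + 921 = 27574

865, 1786, 2707, 3628, 4549, 5470, 6391, 7312, 8233, 9154, 10075, 10996, 11917, 12838, 13759, 14680, 15601, 16522, 17443, 18364, 19285, 20206, 21127, 22048, 22969, 23890, 24811, 25732, 26653, 27574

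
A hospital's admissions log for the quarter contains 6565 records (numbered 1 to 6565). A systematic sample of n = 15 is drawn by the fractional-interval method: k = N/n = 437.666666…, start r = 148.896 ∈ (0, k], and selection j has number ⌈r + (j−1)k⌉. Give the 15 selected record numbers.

j=1: r + 0k = 148.896 → ⌈·⌉ = 149
j=2: r + 1k = 586.562666… → ⌈·⌉ = 587
j=3: r + 2k = 1024.229333… → ⌈·⌉ = 1025
j=4: r + 3k = 1461.896 → ⌈·⌉ = 1462
j=5: r + 4k = 1899.562666… → ⌈·⌉ = 1900
j=6: r + 5k = 2337.229333… → ⌈·⌉ = 2338
j=7: r + 6k = 2774.896 → ⌈·⌉ = 2775
j=8: r + 7k = 3212.562666… → ⌈·⌉ = 3213
j=9: r + 8k = 3650.229333… → ⌈·⌉ = 3651
j=10: r + 9k = 4087.896 → ⌈·⌉ = 4088
j=11: r + 10k = 4525.562666… → ⌈·⌉ = 4526
j=12: r + 11k = 4963.229333… → ⌈·⌉ = 4964
j=13: r + 12k = 5400.896 → ⌈·⌉ = 5401
j=14: r + 13k = 5838.562666… → ⌈·⌉ = 5839
j=15: r + 14k = 6276.229333… → ⌈·⌉ = 6277

149, 587, 1025, 1462, 1900, 2338, 2775, 3213, 3651, 4088, 4526, 4964, 5401, 5839, 6277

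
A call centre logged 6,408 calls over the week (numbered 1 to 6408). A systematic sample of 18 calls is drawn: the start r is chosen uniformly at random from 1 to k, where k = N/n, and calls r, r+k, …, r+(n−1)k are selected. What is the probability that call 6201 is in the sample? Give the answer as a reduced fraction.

k = 6408/18 = 356.
Call 6201 is selected iff r ≡ 6201 (mod 356); exactly one such r in {1,…,356}.
Inclusion probability = 1/356.

1/356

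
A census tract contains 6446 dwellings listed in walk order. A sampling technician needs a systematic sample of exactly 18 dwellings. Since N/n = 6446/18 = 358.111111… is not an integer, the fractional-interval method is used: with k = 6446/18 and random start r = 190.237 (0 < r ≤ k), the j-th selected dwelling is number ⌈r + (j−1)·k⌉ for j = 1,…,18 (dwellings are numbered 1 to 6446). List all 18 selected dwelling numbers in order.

191, 549, 907, 1265, 1623, 1981, 2339, 2698, 3056, 3414, 3772, 4130, 4488, 4846, 5204, 5562, 5921, 6279

j=1: r + 0k = 190.237 → ⌈·⌉ = 191
j=2: r + 1k = 548.348111… → ⌈·⌉ = 549
j=3: r + 2k = 906.459222… → ⌈·⌉ = 907
j=4: r + 3k = 1264.570333… → ⌈·⌉ = 1265
j=5: r + 4k = 1622.681444… → ⌈·⌉ = 1623
j=6: r + 5k = 1980.792555… → ⌈·⌉ = 1981
j=7: r + 6k = 2338.903666… → ⌈·⌉ = 2339
j=8: r + 7k = 2697.014777… → ⌈·⌉ = 2698
j=9: r + 8k = 3055.125888… → ⌈·⌉ = 3056
j=10: r + 9k = 3413.237 → ⌈·⌉ = 3414
j=11: r + 10k = 3771.348111… → ⌈·⌉ = 3772
j=12: r + 11k = 4129.459222… → ⌈·⌉ = 4130
j=13: r + 12k = 4487.570333… → ⌈·⌉ = 4488
j=14: r + 13k = 4845.681444… → ⌈·⌉ = 4846
j=15: r + 14k = 5203.792555… → ⌈·⌉ = 5204
j=16: r + 15k = 5561.903666… → ⌈·⌉ = 5562
j=17: r + 16k = 5920.014777… → ⌈·⌉ = 5921
j=18: r + 17k = 6278.125888… → ⌈·⌉ = 6279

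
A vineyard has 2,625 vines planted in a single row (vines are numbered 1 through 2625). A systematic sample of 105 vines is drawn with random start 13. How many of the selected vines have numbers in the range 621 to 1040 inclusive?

k = 2625/105 = 25
First selection ≥ 621: 13 + ⌈(621−13)/25⌉·25 = 13 + 25×25 = 638
Last selection ≤ 1040: 13 + ⌊(1040−13)/25⌋·25 = 13 + 41×25 = 1038
Count = 41 − 25 + 1 = 17

17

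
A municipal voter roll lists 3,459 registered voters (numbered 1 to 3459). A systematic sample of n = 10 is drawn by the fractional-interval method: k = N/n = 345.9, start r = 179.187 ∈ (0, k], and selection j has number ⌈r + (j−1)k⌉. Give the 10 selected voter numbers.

j=1: r + 0k = 179.187 → ⌈·⌉ = 180
j=2: r + 1k = 525.087 → ⌈·⌉ = 526
j=3: r + 2k = 870.987 → ⌈·⌉ = 871
j=4: r + 3k = 1216.887 → ⌈·⌉ = 1217
j=5: r + 4k = 1562.787 → ⌈·⌉ = 1563
j=6: r + 5k = 1908.687 → ⌈·⌉ = 1909
j=7: r + 6k = 2254.587 → ⌈·⌉ = 2255
j=8: r + 7k = 2600.487 → ⌈·⌉ = 2601
j=9: r + 8k = 2946.387 → ⌈·⌉ = 2947
j=10: r + 9k = 3292.287 → ⌈·⌉ = 3293

180, 526, 871, 1217, 1563, 1909, 2255, 2601, 2947, 3293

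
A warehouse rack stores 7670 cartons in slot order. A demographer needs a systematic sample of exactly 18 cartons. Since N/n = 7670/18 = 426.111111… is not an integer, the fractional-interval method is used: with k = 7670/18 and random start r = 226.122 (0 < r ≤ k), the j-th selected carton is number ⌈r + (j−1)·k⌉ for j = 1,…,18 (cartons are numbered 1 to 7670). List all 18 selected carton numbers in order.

j=1: r + 0k = 226.122 → ⌈·⌉ = 227
j=2: r + 1k = 652.233111… → ⌈·⌉ = 653
j=3: r + 2k = 1078.344222… → ⌈·⌉ = 1079
j=4: r + 3k = 1504.455333… → ⌈·⌉ = 1505
j=5: r + 4k = 1930.566444… → ⌈·⌉ = 1931
j=6: r + 5k = 2356.677555… → ⌈·⌉ = 2357
j=7: r + 6k = 2782.788666… → ⌈·⌉ = 2783
j=8: r + 7k = 3208.899777… → ⌈·⌉ = 3209
j=9: r + 8k = 3635.010888… → ⌈·⌉ = 3636
j=10: r + 9k = 4061.122 → ⌈·⌉ = 4062
j=11: r + 10k = 4487.233111… → ⌈·⌉ = 4488
j=12: r + 11k = 4913.344222… → ⌈·⌉ = 4914
j=13: r + 12k = 5339.455333… → ⌈·⌉ = 5340
j=14: r + 13k = 5765.566444… → ⌈·⌉ = 5766
j=15: r + 14k = 6191.677555… → ⌈·⌉ = 6192
j=16: r + 15k = 6617.788666… → ⌈·⌉ = 6618
j=17: r + 16k = 7043.899777… → ⌈·⌉ = 7044
j=18: r + 17k = 7470.010888… → ⌈·⌉ = 7471

227, 653, 1079, 1505, 1931, 2357, 2783, 3209, 3636, 4062, 4488, 4914, 5340, 5766, 6192, 6618, 7044, 7471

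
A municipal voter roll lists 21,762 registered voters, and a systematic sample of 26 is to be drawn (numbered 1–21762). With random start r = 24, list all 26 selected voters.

24, 861, 1698, 2535, 3372, 4209, 5046, 5883, 6720, 7557, 8394, 9231, 10068, 10905, 11742, 12579, 13416, 14253, 15090, 15927, 16764, 17601, 18438, 19275, 20112, 20949

k = N/n = 21762/26 = 837
voter 1: 24
voter 2: 24 + 837 = 861
voter 3: 861 + 837 = 1698
voter 4: 1698 + 837 = 2535
voter 5: 2535 + 837 = 3372
voter 6: 3372 + 837 = 4209
voter 7: 4209 + 837 = 5046
voter 8: 5046 + 837 = 5883
voter 9: 5883 + 837 = 6720
voter 10: 6720 + 837 = 7557
voter 11: 7557 + 837 = 8394
voter 12: 8394 + 837 = 9231
voter 13: 9231 + 837 = 10068
voter 14: 10068 + 837 = 10905
voter 15: 10905 + 837 = 11742
voter 16: 11742 + 837 = 12579
voter 17: 12579 + 837 = 13416
voter 18: 13416 + 837 = 14253
voter 19: 14253 + 837 = 15090
voter 20: 15090 + 837 = 15927
voter 21: 15927 + 837 = 16764
voter 22: 16764 + 837 = 17601
voter 23: 17601 + 837 = 18438
voter 24: 18438 + 837 = 19275
voter 25: 19275 + 837 = 20112
voter 26: 20112 + 837 = 20949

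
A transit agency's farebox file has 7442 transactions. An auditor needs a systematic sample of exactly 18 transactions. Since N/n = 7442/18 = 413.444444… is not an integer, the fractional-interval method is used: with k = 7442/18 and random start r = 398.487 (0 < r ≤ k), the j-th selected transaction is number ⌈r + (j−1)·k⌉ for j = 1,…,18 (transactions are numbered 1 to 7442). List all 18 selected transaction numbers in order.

j=1: r + 0k = 398.487 → ⌈·⌉ = 399
j=2: r + 1k = 811.931444… → ⌈·⌉ = 812
j=3: r + 2k = 1225.375888… → ⌈·⌉ = 1226
j=4: r + 3k = 1638.820333… → ⌈·⌉ = 1639
j=5: r + 4k = 2052.264777… → ⌈·⌉ = 2053
j=6: r + 5k = 2465.709222… → ⌈·⌉ = 2466
j=7: r + 6k = 2879.153666… → ⌈·⌉ = 2880
j=8: r + 7k = 3292.598111… → ⌈·⌉ = 3293
j=9: r + 8k = 3706.042555… → ⌈·⌉ = 3707
j=10: r + 9k = 4119.487 → ⌈·⌉ = 4120
j=11: r + 10k = 4532.931444… → ⌈·⌉ = 4533
j=12: r + 11k = 4946.375888… → ⌈·⌉ = 4947
j=13: r + 12k = 5359.820333… → ⌈·⌉ = 5360
j=14: r + 13k = 5773.264777… → ⌈·⌉ = 5774
j=15: r + 14k = 6186.709222… → ⌈·⌉ = 6187
j=16: r + 15k = 6600.153666… → ⌈·⌉ = 6601
j=17: r + 16k = 7013.598111… → ⌈·⌉ = 7014
j=18: r + 17k = 7427.042555… → ⌈·⌉ = 7428

399, 812, 1226, 1639, 2053, 2466, 2880, 3293, 3707, 4120, 4533, 4947, 5360, 5774, 6187, 6601, 7014, 7428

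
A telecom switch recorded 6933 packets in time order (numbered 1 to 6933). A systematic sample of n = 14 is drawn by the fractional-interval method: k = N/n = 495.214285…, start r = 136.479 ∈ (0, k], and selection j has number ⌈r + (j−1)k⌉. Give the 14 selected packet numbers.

137, 632, 1127, 1623, 2118, 2613, 3108, 3603, 4099, 4594, 5089, 5584, 6080, 6575

j=1: r + 0k = 136.479 → ⌈·⌉ = 137
j=2: r + 1k = 631.693285… → ⌈·⌉ = 632
j=3: r + 2k = 1126.907571… → ⌈·⌉ = 1127
j=4: r + 3k = 1622.121857… → ⌈·⌉ = 1623
j=5: r + 4k = 2117.336142… → ⌈·⌉ = 2118
j=6: r + 5k = 2612.550428… → ⌈·⌉ = 2613
j=7: r + 6k = 3107.764714… → ⌈·⌉ = 3108
j=8: r + 7k = 3602.979 → ⌈·⌉ = 3603
j=9: r + 8k = 4098.193285… → ⌈·⌉ = 4099
j=10: r + 9k = 4593.407571… → ⌈·⌉ = 4594
j=11: r + 10k = 5088.621857… → ⌈·⌉ = 5089
j=12: r + 11k = 5583.836142… → ⌈·⌉ = 5584
j=13: r + 12k = 6079.050428… → ⌈·⌉ = 6080
j=14: r + 13k = 6574.264714… → ⌈·⌉ = 6575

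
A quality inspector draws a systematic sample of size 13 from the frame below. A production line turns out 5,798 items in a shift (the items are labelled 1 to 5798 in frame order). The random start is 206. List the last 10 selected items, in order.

k = N/n = 5798/13 = 446
4th selection = 206 + 3×446 = 1544
5th: 1544 + 446 = 1990
6th: 1990 + 446 = 2436
7th: 2436 + 446 = 2882
8th: 2882 + 446 = 3328
9th: 3328 + 446 = 3774
10th: 3774 + 446 = 4220
11th: 4220 + 446 = 4666
12th: 4666 + 446 = 5112
13th: 5112 + 446 = 5558

1544, 1990, 2436, 2882, 3328, 3774, 4220, 4666, 5112, 5558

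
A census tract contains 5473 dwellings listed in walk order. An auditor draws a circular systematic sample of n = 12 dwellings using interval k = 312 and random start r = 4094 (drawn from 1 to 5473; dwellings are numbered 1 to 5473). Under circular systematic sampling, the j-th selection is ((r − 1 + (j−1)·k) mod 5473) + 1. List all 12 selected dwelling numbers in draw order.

Selection 1: 4094
Selection 2: 4094 + 312 = 4406
Selection 3: 4406 + 312 = 4718
Selection 4: 4718 + 312 = 5030
Selection 5: 5030 + 312 = 5342
Selection 6: 5342 + 312 = 5654 → 5654 − 5473 = 181
Selection 7: 181 + 312 = 493
Selection 8: 493 + 312 = 805
Selection 9: 805 + 312 = 1117
Selection 10: 1117 + 312 = 1429
Selection 11: 1429 + 312 = 1741
Selection 12: 1741 + 312 = 2053

4094, 4406, 4718, 5030, 5342, 181, 493, 805, 1117, 1429, 1741, 2053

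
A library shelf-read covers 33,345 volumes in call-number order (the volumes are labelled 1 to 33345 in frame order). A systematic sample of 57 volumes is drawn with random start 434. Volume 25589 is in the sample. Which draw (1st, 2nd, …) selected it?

44

k = 33345/57 = 585
position = (25589 − 434)/585 + 1 = 25155/585 + 1 = 43 + 1 = 44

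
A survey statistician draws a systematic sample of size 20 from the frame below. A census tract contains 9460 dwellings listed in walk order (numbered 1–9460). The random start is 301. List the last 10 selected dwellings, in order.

5031, 5504, 5977, 6450, 6923, 7396, 7869, 8342, 8815, 9288

k = N/n = 9460/20 = 473
11th selection = 301 + 10×473 = 5031
12th: 5031 + 473 = 5504
13th: 5504 + 473 = 5977
14th: 5977 + 473 = 6450
15th: 6450 + 473 = 6923
16th: 6923 + 473 = 7396
17th: 7396 + 473 = 7869
18th: 7869 + 473 = 8342
19th: 8342 + 473 = 8815
20th: 8815 + 473 = 9288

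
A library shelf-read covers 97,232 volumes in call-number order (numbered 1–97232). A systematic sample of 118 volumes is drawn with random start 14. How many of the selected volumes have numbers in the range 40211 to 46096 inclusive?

7

k = 97232/118 = 824
First selection ≥ 40211: 14 + ⌈(40211−14)/824⌉·824 = 14 + 49×824 = 40390
Last selection ≤ 46096: 14 + ⌊(46096−14)/824⌋·824 = 14 + 55×824 = 45334
Count = 55 − 49 + 1 = 7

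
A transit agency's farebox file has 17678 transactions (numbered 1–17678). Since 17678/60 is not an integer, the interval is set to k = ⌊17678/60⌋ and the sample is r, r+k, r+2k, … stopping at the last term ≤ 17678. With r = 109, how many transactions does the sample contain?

60

k = ⌊17678/60⌋ = 294
Achieved size = ⌊(17678 − 109)/294⌋ + 1 = ⌊17569/294⌋ + 1 = 59 + 1 = 60
(last selection: 109 + 59×294 = 17455 ≤ 17678; next would be 17749 > 17678)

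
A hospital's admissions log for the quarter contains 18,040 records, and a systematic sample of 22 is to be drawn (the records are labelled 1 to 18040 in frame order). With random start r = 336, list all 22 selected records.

k = N/n = 18040/22 = 820
record 1: 336
record 2: 336 + 820 = 1156
record 3: 1156 + 820 = 1976
record 4: 1976 + 820 = 2796
record 5: 2796 + 820 = 3616
record 6: 3616 + 820 = 4436
record 7: 4436 + 820 = 5256
record 8: 5256 + 820 = 6076
record 9: 6076 + 820 = 6896
record 10: 6896 + 820 = 7716
record 11: 7716 + 820 = 8536
record 12: 8536 + 820 = 9356
record 13: 9356 + 820 = 10176
record 14: 10176 + 820 = 10996
record 15: 10996 + 820 = 11816
record 16: 11816 + 820 = 12636
record 17: 12636 + 820 = 13456
record 18: 13456 + 820 = 14276
record 19: 14276 + 820 = 15096
record 20: 15096 + 820 = 15916
record 21: 15916 + 820 = 16736
record 22: 16736 + 820 = 17556

336, 1156, 1976, 2796, 3616, 4436, 5256, 6076, 6896, 7716, 8536, 9356, 10176, 10996, 11816, 12636, 13456, 14276, 15096, 15916, 16736, 17556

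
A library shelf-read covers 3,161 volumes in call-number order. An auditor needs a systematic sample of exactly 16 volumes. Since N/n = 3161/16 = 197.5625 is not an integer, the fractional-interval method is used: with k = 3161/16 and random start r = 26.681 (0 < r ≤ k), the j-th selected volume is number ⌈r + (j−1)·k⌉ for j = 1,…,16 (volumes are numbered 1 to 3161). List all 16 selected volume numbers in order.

27, 225, 422, 620, 817, 1015, 1213, 1410, 1608, 1805, 2003, 2200, 2398, 2595, 2793, 2991

j=1: r + 0k = 26.681 → ⌈·⌉ = 27
j=2: r + 1k = 224.2435 → ⌈·⌉ = 225
j=3: r + 2k = 421.806 → ⌈·⌉ = 422
j=4: r + 3k = 619.3685 → ⌈·⌉ = 620
j=5: r + 4k = 816.931 → ⌈·⌉ = 817
j=6: r + 5k = 1014.4935 → ⌈·⌉ = 1015
j=7: r + 6k = 1212.056 → ⌈·⌉ = 1213
j=8: r + 7k = 1409.6185 → ⌈·⌉ = 1410
j=9: r + 8k = 1607.181 → ⌈·⌉ = 1608
j=10: r + 9k = 1804.7435 → ⌈·⌉ = 1805
j=11: r + 10k = 2002.306 → ⌈·⌉ = 2003
j=12: r + 11k = 2199.8685 → ⌈·⌉ = 2200
j=13: r + 12k = 2397.431 → ⌈·⌉ = 2398
j=14: r + 13k = 2594.9935 → ⌈·⌉ = 2595
j=15: r + 14k = 2792.556 → ⌈·⌉ = 2793
j=16: r + 15k = 2990.1185 → ⌈·⌉ = 2991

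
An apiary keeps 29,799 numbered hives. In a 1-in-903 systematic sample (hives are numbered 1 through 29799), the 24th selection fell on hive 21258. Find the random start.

489

k = 903
r = 21258 − (24−1)×903 = 21258 − 20769 = 489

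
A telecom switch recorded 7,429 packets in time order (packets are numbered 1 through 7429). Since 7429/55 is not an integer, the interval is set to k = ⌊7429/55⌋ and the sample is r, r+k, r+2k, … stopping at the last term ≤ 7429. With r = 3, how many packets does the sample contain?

k = ⌊7429/55⌋ = 135
Achieved size = ⌊(7429 − 3)/135⌋ + 1 = ⌊7426/135⌋ + 1 = 55 + 1 = 56
(last selection: 3 + 55×135 = 7428 ≤ 7429; next would be 7563 > 7429)

56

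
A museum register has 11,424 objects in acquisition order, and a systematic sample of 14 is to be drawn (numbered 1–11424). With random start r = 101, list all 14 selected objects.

k = N/n = 11424/14 = 816
object 1: 101
object 2: 101 + 816 = 917
object 3: 917 + 816 = 1733
object 4: 1733 + 816 = 2549
object 5: 2549 + 816 = 3365
object 6: 3365 + 816 = 4181
object 7: 4181 + 816 = 4997
object 8: 4997 + 816 = 5813
object 9: 5813 + 816 = 6629
object 10: 6629 + 816 = 7445
object 11: 7445 + 816 = 8261
object 12: 8261 + 816 = 9077
object 13: 9077 + 816 = 9893
object 14: 9893 + 816 = 10709

101, 917, 1733, 2549, 3365, 4181, 4997, 5813, 6629, 7445, 8261, 9077, 9893, 10709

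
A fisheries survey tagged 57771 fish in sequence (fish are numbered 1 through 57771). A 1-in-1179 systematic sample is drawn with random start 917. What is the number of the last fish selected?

k = 1179
49th selection = r + (49−1)·k = 917 + 48×1179 = 917 + 56592 = 57509

57509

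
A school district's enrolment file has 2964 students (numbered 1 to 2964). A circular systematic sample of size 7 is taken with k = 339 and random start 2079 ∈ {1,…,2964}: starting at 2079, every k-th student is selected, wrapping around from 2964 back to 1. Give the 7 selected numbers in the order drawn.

2079, 2418, 2757, 132, 471, 810, 1149

Selection 1: 2079
Selection 2: 2079 + 339 = 2418
Selection 3: 2418 + 339 = 2757
Selection 4: 2757 + 339 = 3096 → 3096 − 2964 = 132
Selection 5: 132 + 339 = 471
Selection 6: 471 + 339 = 810
Selection 7: 810 + 339 = 1149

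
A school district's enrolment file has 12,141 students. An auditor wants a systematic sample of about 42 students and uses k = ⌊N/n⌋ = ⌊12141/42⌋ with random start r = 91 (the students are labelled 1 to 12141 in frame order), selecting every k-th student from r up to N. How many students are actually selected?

k = ⌊12141/42⌋ = 289
Achieved size = ⌊(12141 − 91)/289⌋ + 1 = ⌊12050/289⌋ + 1 = 41 + 1 = 42
(last selection: 91 + 41×289 = 11940 ≤ 12141; next would be 12229 > 12141)

42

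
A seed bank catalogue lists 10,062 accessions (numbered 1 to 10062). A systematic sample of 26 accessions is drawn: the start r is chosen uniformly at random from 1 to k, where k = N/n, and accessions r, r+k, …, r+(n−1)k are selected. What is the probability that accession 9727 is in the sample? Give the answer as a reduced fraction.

1/387

k = 10062/26 = 387.
Accession 9727 is selected iff r ≡ 9727 (mod 387); exactly one such r in {1,…,387}.
Inclusion probability = 1/387.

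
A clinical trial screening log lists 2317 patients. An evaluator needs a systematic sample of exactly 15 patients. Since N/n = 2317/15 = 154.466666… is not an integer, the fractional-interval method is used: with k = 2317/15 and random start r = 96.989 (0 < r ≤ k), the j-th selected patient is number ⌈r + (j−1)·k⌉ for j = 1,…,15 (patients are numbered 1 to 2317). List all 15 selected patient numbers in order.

j=1: r + 0k = 96.989 → ⌈·⌉ = 97
j=2: r + 1k = 251.455666… → ⌈·⌉ = 252
j=3: r + 2k = 405.922333… → ⌈·⌉ = 406
j=4: r + 3k = 560.389 → ⌈·⌉ = 561
j=5: r + 4k = 714.855666… → ⌈·⌉ = 715
j=6: r + 5k = 869.322333… → ⌈·⌉ = 870
j=7: r + 6k = 1023.789 → ⌈·⌉ = 1024
j=8: r + 7k = 1178.255666… → ⌈·⌉ = 1179
j=9: r + 8k = 1332.722333… → ⌈·⌉ = 1333
j=10: r + 9k = 1487.189 → ⌈·⌉ = 1488
j=11: r + 10k = 1641.655666… → ⌈·⌉ = 1642
j=12: r + 11k = 1796.122333… → ⌈·⌉ = 1797
j=13: r + 12k = 1950.589 → ⌈·⌉ = 1951
j=14: r + 13k = 2105.055666… → ⌈·⌉ = 2106
j=15: r + 14k = 2259.522333… → ⌈·⌉ = 2260

97, 252, 406, 561, 715, 870, 1024, 1179, 1333, 1488, 1642, 1797, 1951, 2106, 2260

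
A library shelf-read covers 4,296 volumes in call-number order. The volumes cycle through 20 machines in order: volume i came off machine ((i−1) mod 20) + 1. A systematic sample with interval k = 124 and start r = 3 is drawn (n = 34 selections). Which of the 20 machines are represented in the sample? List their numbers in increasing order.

3, 7, 11, 15, 19

Consecutive selections differ by k = 124, so their machine numbers differ by 124 mod 20 = 4.
gcd(124, 20) = 4, so the sample visits 20/4 = 5 distinct residues mod 20.
Start 3 is machine 3; the machines hit are 3, 7, 11, 15, 19.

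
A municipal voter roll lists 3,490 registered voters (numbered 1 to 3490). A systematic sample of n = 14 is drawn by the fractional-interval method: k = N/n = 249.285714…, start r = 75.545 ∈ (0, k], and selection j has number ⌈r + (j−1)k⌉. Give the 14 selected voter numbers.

76, 325, 575, 824, 1073, 1322, 1572, 1821, 2070, 2320, 2569, 2818, 3067, 3317

j=1: r + 0k = 75.545 → ⌈·⌉ = 76
j=2: r + 1k = 324.830714… → ⌈·⌉ = 325
j=3: r + 2k = 574.116428… → ⌈·⌉ = 575
j=4: r + 3k = 823.402142… → ⌈·⌉ = 824
j=5: r + 4k = 1072.687857… → ⌈·⌉ = 1073
j=6: r + 5k = 1321.973571… → ⌈·⌉ = 1322
j=7: r + 6k = 1571.259285… → ⌈·⌉ = 1572
j=8: r + 7k = 1820.545 → ⌈·⌉ = 1821
j=9: r + 8k = 2069.830714… → ⌈·⌉ = 2070
j=10: r + 9k = 2319.116428… → ⌈·⌉ = 2320
j=11: r + 10k = 2568.402142… → ⌈·⌉ = 2569
j=12: r + 11k = 2817.687857… → ⌈·⌉ = 2818
j=13: r + 12k = 3066.973571… → ⌈·⌉ = 3067
j=14: r + 13k = 3316.259285… → ⌈·⌉ = 3317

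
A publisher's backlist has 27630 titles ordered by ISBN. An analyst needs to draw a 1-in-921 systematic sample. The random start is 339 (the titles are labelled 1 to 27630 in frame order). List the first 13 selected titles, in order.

339, 1260, 2181, 3102, 4023, 4944, 5865, 6786, 7707, 8628, 9549, 10470, 11391

title 1: 339
title 2: 339 + 921 = 1260
title 3: 1260 + 921 = 2181
title 4: 2181 + 921 = 3102
title 5: 3102 + 921 = 4023
title 6: 4023 + 921 = 4944
title 7: 4944 + 921 = 5865
title 8: 5865 + 921 = 6786
title 9: 6786 + 921 = 7707
title 10: 7707 + 921 = 8628
title 11: 8628 + 921 = 9549
title 12: 9549 + 921 = 10470
title 13: 10470 + 921 = 11391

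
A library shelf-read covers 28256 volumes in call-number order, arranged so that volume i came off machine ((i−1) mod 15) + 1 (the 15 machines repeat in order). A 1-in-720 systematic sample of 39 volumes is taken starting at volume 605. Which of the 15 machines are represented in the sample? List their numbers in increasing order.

5

Consecutive selections differ by k = 720, so their machine numbers differ by 720 mod 15 = 0.
gcd(720, 15) = 15, so the sample visits 15/15 = 1 distinct residues mod 15.
Start 605 is machine 5; the machines hit are 5.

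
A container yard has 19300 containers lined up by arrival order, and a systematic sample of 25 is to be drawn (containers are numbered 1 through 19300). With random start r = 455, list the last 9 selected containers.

12807, 13579, 14351, 15123, 15895, 16667, 17439, 18211, 18983

k = N/n = 19300/25 = 772
17th selection = 455 + 16×772 = 12807
18th: 12807 + 772 = 13579
19th: 13579 + 772 = 14351
20th: 14351 + 772 = 15123
21st: 15123 + 772 = 15895
22nd: 15895 + 772 = 16667
23rd: 16667 + 772 = 17439
24th: 17439 + 772 = 18211
25th: 18211 + 772 = 18983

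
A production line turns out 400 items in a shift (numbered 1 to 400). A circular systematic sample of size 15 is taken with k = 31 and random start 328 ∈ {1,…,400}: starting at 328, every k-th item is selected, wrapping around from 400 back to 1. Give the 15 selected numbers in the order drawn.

Selection 1: 328
Selection 2: 328 + 31 = 359
Selection 3: 359 + 31 = 390
Selection 4: 390 + 31 = 421 → 421 − 400 = 21
Selection 5: 21 + 31 = 52
Selection 6: 52 + 31 = 83
Selection 7: 83 + 31 = 114
Selection 8: 114 + 31 = 145
Selection 9: 145 + 31 = 176
Selection 10: 176 + 31 = 207
Selection 11: 207 + 31 = 238
Selection 12: 238 + 31 = 269
Selection 13: 269 + 31 = 300
Selection 14: 300 + 31 = 331
Selection 15: 331 + 31 = 362

328, 359, 390, 21, 52, 83, 114, 145, 176, 207, 238, 269, 300, 331, 362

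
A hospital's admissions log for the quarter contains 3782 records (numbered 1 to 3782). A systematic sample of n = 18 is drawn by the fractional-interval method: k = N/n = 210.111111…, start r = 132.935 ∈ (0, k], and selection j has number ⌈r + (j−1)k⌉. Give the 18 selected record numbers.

j=1: r + 0k = 132.935 → ⌈·⌉ = 133
j=2: r + 1k = 343.046111… → ⌈·⌉ = 344
j=3: r + 2k = 553.157222… → ⌈·⌉ = 554
j=4: r + 3k = 763.268333… → ⌈·⌉ = 764
j=5: r + 4k = 973.379444… → ⌈·⌉ = 974
j=6: r + 5k = 1183.490555… → ⌈·⌉ = 1184
j=7: r + 6k = 1393.601666… → ⌈·⌉ = 1394
j=8: r + 7k = 1603.712777… → ⌈·⌉ = 1604
j=9: r + 8k = 1813.823888… → ⌈·⌉ = 1814
j=10: r + 9k = 2023.935 → ⌈·⌉ = 2024
j=11: r + 10k = 2234.046111… → ⌈·⌉ = 2235
j=12: r + 11k = 2444.157222… → ⌈·⌉ = 2445
j=13: r + 12k = 2654.268333… → ⌈·⌉ = 2655
j=14: r + 13k = 2864.379444… → ⌈·⌉ = 2865
j=15: r + 14k = 3074.490555… → ⌈·⌉ = 3075
j=16: r + 15k = 3284.601666… → ⌈·⌉ = 3285
j=17: r + 16k = 3494.712777… → ⌈·⌉ = 3495
j=18: r + 17k = 3704.823888… → ⌈·⌉ = 3705

133, 344, 554, 764, 974, 1184, 1394, 1604, 1814, 2024, 2235, 2445, 2655, 2865, 3075, 3285, 3495, 3705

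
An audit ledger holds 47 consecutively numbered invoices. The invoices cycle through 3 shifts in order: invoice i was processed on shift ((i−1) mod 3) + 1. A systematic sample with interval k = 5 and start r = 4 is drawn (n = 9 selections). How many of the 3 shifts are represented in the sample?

3

Consecutive selections differ by k = 5, so their shift numbers differ by 5 mod 3 = 2.
gcd(5, 3) = 1, so the sample visits 3/1 = 3 distinct residues mod 3.
Start 4 is shift 1; the shifts hit are 1, 2, 3.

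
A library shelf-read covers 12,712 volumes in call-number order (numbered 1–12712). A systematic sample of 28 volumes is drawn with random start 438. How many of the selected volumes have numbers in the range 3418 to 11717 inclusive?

k = 12712/28 = 454
First selection ≥ 3418: 438 + ⌈(3418−438)/454⌉·454 = 438 + 7×454 = 3616
Last selection ≤ 11717: 438 + ⌊(11717−438)/454⌋·454 = 438 + 24×454 = 11334
Count = 24 − 7 + 1 = 18

18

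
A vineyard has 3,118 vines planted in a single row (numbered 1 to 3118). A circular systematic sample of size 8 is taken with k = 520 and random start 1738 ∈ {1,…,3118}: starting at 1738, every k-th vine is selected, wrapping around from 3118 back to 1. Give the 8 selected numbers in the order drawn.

1738, 2258, 2778, 180, 700, 1220, 1740, 2260

Selection 1: 1738
Selection 2: 1738 + 520 = 2258
Selection 3: 2258 + 520 = 2778
Selection 4: 2778 + 520 = 3298 → 3298 − 3118 = 180
Selection 5: 180 + 520 = 700
Selection 6: 700 + 520 = 1220
Selection 7: 1220 + 520 = 1740
Selection 8: 1740 + 520 = 2260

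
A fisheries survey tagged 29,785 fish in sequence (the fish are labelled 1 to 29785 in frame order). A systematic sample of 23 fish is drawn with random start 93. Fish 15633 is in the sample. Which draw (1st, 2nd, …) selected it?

13

k = 29785/23 = 1295
position = (15633 − 93)/1295 + 1 = 15540/1295 + 1 = 12 + 1 = 13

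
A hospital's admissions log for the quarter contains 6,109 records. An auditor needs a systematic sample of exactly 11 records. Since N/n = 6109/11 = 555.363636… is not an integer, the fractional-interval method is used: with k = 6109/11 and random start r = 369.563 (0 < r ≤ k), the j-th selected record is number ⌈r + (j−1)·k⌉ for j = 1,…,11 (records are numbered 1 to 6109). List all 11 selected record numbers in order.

j=1: r + 0k = 369.563 → ⌈·⌉ = 370
j=2: r + 1k = 924.926636… → ⌈·⌉ = 925
j=3: r + 2k = 1480.290272… → ⌈·⌉ = 1481
j=4: r + 3k = 2035.653909… → ⌈·⌉ = 2036
j=5: r + 4k = 2591.017545… → ⌈·⌉ = 2592
j=6: r + 5k = 3146.381181… → ⌈·⌉ = 3147
j=7: r + 6k = 3701.744818… → ⌈·⌉ = 3702
j=8: r + 7k = 4257.108454… → ⌈·⌉ = 4258
j=9: r + 8k = 4812.472090… → ⌈·⌉ = 4813
j=10: r + 9k = 5367.835727… → ⌈·⌉ = 5368
j=11: r + 10k = 5923.199363… → ⌈·⌉ = 5924

370, 925, 1481, 2036, 2592, 3147, 3702, 4258, 4813, 5368, 5924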